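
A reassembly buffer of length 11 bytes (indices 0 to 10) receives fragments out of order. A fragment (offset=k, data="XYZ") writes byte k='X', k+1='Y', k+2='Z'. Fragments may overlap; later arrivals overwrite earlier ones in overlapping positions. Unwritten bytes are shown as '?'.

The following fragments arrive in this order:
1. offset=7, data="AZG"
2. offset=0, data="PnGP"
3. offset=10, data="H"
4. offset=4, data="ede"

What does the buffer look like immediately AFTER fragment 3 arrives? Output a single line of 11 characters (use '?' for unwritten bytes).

Fragment 1: offset=7 data="AZG" -> buffer=???????AZG?
Fragment 2: offset=0 data="PnGP" -> buffer=PnGP???AZG?
Fragment 3: offset=10 data="H" -> buffer=PnGP???AZGH

Answer: PnGP???AZGH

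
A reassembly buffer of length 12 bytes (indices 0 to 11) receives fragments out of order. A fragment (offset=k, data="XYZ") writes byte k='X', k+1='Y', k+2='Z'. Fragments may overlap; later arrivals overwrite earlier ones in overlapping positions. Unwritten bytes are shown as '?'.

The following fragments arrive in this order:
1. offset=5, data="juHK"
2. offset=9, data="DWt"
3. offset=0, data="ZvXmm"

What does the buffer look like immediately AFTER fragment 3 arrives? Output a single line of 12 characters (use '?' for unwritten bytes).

Answer: ZvXmmjuHKDWt

Derivation:
Fragment 1: offset=5 data="juHK" -> buffer=?????juHK???
Fragment 2: offset=9 data="DWt" -> buffer=?????juHKDWt
Fragment 3: offset=0 data="ZvXmm" -> buffer=ZvXmmjuHKDWt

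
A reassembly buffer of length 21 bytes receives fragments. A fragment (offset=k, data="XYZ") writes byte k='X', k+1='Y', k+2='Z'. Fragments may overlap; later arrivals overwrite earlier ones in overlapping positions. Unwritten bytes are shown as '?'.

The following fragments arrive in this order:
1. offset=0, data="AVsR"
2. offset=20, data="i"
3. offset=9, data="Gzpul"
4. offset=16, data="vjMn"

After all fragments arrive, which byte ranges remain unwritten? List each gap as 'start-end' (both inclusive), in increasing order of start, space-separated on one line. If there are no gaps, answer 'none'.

Answer: 4-8 14-15

Derivation:
Fragment 1: offset=0 len=4
Fragment 2: offset=20 len=1
Fragment 3: offset=9 len=5
Fragment 4: offset=16 len=4
Gaps: 4-8 14-15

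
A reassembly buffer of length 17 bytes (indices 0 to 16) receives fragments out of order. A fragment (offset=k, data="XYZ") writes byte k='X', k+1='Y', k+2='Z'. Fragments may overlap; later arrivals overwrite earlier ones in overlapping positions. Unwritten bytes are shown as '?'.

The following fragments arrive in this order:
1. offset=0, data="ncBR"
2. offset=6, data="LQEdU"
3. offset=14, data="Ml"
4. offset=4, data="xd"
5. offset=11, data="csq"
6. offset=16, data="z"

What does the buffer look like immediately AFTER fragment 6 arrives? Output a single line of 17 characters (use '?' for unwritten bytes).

Fragment 1: offset=0 data="ncBR" -> buffer=ncBR?????????????
Fragment 2: offset=6 data="LQEdU" -> buffer=ncBR??LQEdU??????
Fragment 3: offset=14 data="Ml" -> buffer=ncBR??LQEdU???Ml?
Fragment 4: offset=4 data="xd" -> buffer=ncBRxdLQEdU???Ml?
Fragment 5: offset=11 data="csq" -> buffer=ncBRxdLQEdUcsqMl?
Fragment 6: offset=16 data="z" -> buffer=ncBRxdLQEdUcsqMlz

Answer: ncBRxdLQEdUcsqMlz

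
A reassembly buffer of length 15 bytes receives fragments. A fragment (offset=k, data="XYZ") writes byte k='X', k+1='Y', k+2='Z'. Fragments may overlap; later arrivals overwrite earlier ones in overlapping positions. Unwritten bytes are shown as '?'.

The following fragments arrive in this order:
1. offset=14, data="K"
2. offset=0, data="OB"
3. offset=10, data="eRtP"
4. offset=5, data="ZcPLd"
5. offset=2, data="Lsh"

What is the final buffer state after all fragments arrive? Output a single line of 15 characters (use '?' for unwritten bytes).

Answer: OBLshZcPLdeRtPK

Derivation:
Fragment 1: offset=14 data="K" -> buffer=??????????????K
Fragment 2: offset=0 data="OB" -> buffer=OB????????????K
Fragment 3: offset=10 data="eRtP" -> buffer=OB????????eRtPK
Fragment 4: offset=5 data="ZcPLd" -> buffer=OB???ZcPLdeRtPK
Fragment 5: offset=2 data="Lsh" -> buffer=OBLshZcPLdeRtPK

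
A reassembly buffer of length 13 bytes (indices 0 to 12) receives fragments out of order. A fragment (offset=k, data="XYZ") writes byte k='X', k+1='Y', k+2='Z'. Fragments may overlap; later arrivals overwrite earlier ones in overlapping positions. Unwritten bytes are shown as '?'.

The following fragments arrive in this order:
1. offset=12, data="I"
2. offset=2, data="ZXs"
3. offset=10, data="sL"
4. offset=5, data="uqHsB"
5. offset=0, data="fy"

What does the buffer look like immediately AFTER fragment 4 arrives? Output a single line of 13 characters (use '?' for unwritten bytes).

Fragment 1: offset=12 data="I" -> buffer=????????????I
Fragment 2: offset=2 data="ZXs" -> buffer=??ZXs???????I
Fragment 3: offset=10 data="sL" -> buffer=??ZXs?????sLI
Fragment 4: offset=5 data="uqHsB" -> buffer=??ZXsuqHsBsLI

Answer: ??ZXsuqHsBsLI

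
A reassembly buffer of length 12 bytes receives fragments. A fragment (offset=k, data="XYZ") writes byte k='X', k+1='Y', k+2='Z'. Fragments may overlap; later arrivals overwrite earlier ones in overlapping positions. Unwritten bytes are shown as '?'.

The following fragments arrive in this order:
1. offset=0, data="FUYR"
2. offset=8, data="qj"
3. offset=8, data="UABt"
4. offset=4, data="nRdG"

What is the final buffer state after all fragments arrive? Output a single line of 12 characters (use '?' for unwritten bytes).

Fragment 1: offset=0 data="FUYR" -> buffer=FUYR????????
Fragment 2: offset=8 data="qj" -> buffer=FUYR????qj??
Fragment 3: offset=8 data="UABt" -> buffer=FUYR????UABt
Fragment 4: offset=4 data="nRdG" -> buffer=FUYRnRdGUABt

Answer: FUYRnRdGUABt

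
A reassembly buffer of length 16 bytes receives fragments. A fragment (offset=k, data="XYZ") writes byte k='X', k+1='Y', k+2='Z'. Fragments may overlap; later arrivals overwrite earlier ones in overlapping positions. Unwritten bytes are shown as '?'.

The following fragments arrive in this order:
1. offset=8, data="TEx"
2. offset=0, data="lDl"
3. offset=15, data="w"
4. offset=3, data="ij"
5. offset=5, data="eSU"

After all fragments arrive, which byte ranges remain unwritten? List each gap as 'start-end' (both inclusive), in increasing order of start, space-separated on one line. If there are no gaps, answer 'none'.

Fragment 1: offset=8 len=3
Fragment 2: offset=0 len=3
Fragment 3: offset=15 len=1
Fragment 4: offset=3 len=2
Fragment 5: offset=5 len=3
Gaps: 11-14

Answer: 11-14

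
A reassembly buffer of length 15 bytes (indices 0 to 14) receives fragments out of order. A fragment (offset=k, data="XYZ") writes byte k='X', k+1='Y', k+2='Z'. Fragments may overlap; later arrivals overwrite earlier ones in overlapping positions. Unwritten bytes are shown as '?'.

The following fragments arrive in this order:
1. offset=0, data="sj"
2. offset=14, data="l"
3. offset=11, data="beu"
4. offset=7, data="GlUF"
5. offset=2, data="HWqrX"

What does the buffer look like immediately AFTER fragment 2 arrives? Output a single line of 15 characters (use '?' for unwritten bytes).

Fragment 1: offset=0 data="sj" -> buffer=sj?????????????
Fragment 2: offset=14 data="l" -> buffer=sj????????????l

Answer: sj????????????l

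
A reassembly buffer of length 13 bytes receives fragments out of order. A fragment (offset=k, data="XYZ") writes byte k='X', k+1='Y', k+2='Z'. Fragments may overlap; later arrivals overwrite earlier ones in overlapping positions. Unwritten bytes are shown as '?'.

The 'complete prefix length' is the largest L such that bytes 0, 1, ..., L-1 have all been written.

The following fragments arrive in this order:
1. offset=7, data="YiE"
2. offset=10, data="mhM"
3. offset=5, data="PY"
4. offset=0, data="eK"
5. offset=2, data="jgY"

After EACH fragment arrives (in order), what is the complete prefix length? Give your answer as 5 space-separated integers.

Fragment 1: offset=7 data="YiE" -> buffer=???????YiE??? -> prefix_len=0
Fragment 2: offset=10 data="mhM" -> buffer=???????YiEmhM -> prefix_len=0
Fragment 3: offset=5 data="PY" -> buffer=?????PYYiEmhM -> prefix_len=0
Fragment 4: offset=0 data="eK" -> buffer=eK???PYYiEmhM -> prefix_len=2
Fragment 5: offset=2 data="jgY" -> buffer=eKjgYPYYiEmhM -> prefix_len=13

Answer: 0 0 0 2 13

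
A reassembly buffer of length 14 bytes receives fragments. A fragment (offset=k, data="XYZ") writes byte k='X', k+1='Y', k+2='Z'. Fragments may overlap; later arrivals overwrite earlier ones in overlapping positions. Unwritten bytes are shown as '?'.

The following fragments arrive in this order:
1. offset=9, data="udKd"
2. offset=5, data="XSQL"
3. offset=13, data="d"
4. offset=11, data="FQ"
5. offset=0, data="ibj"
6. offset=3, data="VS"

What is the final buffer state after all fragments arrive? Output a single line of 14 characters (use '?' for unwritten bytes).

Answer: ibjVSXSQLudFQd

Derivation:
Fragment 1: offset=9 data="udKd" -> buffer=?????????udKd?
Fragment 2: offset=5 data="XSQL" -> buffer=?????XSQLudKd?
Fragment 3: offset=13 data="d" -> buffer=?????XSQLudKdd
Fragment 4: offset=11 data="FQ" -> buffer=?????XSQLudFQd
Fragment 5: offset=0 data="ibj" -> buffer=ibj??XSQLudFQd
Fragment 6: offset=3 data="VS" -> buffer=ibjVSXSQLudFQd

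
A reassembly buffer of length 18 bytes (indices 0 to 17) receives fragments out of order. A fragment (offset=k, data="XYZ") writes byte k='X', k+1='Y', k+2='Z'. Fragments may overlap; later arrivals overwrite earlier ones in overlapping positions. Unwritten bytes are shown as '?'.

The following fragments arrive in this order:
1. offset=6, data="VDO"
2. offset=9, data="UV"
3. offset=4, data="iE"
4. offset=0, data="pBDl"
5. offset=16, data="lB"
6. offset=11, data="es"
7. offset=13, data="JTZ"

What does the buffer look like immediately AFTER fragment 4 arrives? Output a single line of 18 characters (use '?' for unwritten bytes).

Answer: pBDliEVDOUV???????

Derivation:
Fragment 1: offset=6 data="VDO" -> buffer=??????VDO?????????
Fragment 2: offset=9 data="UV" -> buffer=??????VDOUV???????
Fragment 3: offset=4 data="iE" -> buffer=????iEVDOUV???????
Fragment 4: offset=0 data="pBDl" -> buffer=pBDliEVDOUV???????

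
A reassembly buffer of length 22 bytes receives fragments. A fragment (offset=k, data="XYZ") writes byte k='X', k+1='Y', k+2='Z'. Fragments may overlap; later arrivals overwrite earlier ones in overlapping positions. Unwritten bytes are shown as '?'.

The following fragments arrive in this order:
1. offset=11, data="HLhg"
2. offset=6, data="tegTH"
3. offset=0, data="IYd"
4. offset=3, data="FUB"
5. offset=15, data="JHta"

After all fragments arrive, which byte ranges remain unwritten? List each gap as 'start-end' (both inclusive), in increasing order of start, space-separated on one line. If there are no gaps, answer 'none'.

Fragment 1: offset=11 len=4
Fragment 2: offset=6 len=5
Fragment 3: offset=0 len=3
Fragment 4: offset=3 len=3
Fragment 5: offset=15 len=4
Gaps: 19-21

Answer: 19-21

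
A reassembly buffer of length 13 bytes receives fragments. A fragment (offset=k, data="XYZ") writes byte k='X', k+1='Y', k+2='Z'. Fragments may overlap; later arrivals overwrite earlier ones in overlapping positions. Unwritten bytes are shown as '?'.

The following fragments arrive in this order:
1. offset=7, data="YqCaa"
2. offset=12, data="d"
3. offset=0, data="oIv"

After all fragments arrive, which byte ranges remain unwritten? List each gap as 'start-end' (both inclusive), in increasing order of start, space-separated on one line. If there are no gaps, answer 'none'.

Answer: 3-6

Derivation:
Fragment 1: offset=7 len=5
Fragment 2: offset=12 len=1
Fragment 3: offset=0 len=3
Gaps: 3-6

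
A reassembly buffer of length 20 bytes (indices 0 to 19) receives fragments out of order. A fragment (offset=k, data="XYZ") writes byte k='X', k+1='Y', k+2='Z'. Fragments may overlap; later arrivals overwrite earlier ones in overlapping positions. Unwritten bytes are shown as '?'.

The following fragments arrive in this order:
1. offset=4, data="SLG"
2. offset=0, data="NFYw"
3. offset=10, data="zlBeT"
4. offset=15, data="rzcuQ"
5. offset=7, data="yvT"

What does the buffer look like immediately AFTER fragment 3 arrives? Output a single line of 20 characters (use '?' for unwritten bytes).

Answer: NFYwSLG???zlBeT?????

Derivation:
Fragment 1: offset=4 data="SLG" -> buffer=????SLG?????????????
Fragment 2: offset=0 data="NFYw" -> buffer=NFYwSLG?????????????
Fragment 3: offset=10 data="zlBeT" -> buffer=NFYwSLG???zlBeT?????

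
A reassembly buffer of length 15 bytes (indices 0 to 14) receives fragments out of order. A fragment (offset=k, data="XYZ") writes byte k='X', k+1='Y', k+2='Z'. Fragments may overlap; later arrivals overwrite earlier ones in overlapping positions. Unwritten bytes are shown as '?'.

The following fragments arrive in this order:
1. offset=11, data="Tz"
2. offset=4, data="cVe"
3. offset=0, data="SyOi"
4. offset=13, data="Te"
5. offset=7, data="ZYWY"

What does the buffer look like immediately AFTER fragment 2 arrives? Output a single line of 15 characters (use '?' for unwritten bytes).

Answer: ????cVe????Tz??

Derivation:
Fragment 1: offset=11 data="Tz" -> buffer=???????????Tz??
Fragment 2: offset=4 data="cVe" -> buffer=????cVe????Tz??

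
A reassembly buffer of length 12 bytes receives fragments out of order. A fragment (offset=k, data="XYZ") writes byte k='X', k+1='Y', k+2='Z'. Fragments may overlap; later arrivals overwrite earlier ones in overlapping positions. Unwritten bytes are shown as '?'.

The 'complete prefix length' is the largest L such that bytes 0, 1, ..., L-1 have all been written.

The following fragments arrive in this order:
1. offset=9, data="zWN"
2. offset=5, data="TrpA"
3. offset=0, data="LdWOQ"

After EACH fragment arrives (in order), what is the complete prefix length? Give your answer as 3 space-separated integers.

Answer: 0 0 12

Derivation:
Fragment 1: offset=9 data="zWN" -> buffer=?????????zWN -> prefix_len=0
Fragment 2: offset=5 data="TrpA" -> buffer=?????TrpAzWN -> prefix_len=0
Fragment 3: offset=0 data="LdWOQ" -> buffer=LdWOQTrpAzWN -> prefix_len=12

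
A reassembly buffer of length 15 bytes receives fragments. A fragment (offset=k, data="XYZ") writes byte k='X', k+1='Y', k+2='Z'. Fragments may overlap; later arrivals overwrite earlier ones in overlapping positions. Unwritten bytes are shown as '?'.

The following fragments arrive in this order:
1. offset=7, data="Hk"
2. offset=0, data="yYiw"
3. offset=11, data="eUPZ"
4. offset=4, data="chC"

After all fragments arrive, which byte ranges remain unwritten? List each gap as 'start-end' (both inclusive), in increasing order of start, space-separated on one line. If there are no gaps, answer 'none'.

Answer: 9-10

Derivation:
Fragment 1: offset=7 len=2
Fragment 2: offset=0 len=4
Fragment 3: offset=11 len=4
Fragment 4: offset=4 len=3
Gaps: 9-10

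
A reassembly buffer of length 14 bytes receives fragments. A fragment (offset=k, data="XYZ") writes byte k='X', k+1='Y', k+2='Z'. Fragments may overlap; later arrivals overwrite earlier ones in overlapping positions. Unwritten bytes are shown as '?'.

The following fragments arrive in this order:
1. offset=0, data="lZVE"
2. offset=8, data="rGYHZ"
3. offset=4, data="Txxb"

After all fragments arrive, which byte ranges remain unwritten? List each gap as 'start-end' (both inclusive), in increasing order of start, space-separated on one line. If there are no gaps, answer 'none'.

Answer: 13-13

Derivation:
Fragment 1: offset=0 len=4
Fragment 2: offset=8 len=5
Fragment 3: offset=4 len=4
Gaps: 13-13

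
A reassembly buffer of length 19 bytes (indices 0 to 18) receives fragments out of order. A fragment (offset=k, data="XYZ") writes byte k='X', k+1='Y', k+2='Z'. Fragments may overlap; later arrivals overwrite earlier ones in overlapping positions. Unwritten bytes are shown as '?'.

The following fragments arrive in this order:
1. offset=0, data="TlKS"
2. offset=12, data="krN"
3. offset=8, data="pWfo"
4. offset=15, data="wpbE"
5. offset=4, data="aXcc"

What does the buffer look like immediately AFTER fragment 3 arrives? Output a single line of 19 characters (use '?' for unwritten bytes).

Answer: TlKS????pWfokrN????

Derivation:
Fragment 1: offset=0 data="TlKS" -> buffer=TlKS???????????????
Fragment 2: offset=12 data="krN" -> buffer=TlKS????????krN????
Fragment 3: offset=8 data="pWfo" -> buffer=TlKS????pWfokrN????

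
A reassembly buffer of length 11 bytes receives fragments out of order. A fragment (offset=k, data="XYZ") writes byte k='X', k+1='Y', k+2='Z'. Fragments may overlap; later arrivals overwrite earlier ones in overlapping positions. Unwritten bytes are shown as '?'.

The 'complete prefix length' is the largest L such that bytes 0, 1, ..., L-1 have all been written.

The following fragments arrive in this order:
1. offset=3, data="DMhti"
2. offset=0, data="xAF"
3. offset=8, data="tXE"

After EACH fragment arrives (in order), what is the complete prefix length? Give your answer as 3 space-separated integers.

Answer: 0 8 11

Derivation:
Fragment 1: offset=3 data="DMhti" -> buffer=???DMhti??? -> prefix_len=0
Fragment 2: offset=0 data="xAF" -> buffer=xAFDMhti??? -> prefix_len=8
Fragment 3: offset=8 data="tXE" -> buffer=xAFDMhtitXE -> prefix_len=11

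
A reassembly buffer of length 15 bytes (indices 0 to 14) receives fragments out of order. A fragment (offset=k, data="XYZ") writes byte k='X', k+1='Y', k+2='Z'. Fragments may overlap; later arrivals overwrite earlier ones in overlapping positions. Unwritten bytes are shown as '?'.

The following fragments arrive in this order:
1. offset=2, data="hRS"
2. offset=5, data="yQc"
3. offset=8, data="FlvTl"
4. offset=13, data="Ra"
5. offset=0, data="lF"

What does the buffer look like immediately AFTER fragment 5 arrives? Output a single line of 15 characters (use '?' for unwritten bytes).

Fragment 1: offset=2 data="hRS" -> buffer=??hRS??????????
Fragment 2: offset=5 data="yQc" -> buffer=??hRSyQc???????
Fragment 3: offset=8 data="FlvTl" -> buffer=??hRSyQcFlvTl??
Fragment 4: offset=13 data="Ra" -> buffer=??hRSyQcFlvTlRa
Fragment 5: offset=0 data="lF" -> buffer=lFhRSyQcFlvTlRa

Answer: lFhRSyQcFlvTlRa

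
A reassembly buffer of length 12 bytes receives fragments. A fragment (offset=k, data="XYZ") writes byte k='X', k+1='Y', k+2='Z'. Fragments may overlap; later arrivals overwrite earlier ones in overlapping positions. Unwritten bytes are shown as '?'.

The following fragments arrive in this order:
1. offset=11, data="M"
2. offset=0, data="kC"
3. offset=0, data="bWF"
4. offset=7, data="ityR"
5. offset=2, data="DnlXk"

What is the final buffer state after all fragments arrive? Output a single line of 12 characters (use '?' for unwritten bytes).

Fragment 1: offset=11 data="M" -> buffer=???????????M
Fragment 2: offset=0 data="kC" -> buffer=kC?????????M
Fragment 3: offset=0 data="bWF" -> buffer=bWF????????M
Fragment 4: offset=7 data="ityR" -> buffer=bWF????ityRM
Fragment 5: offset=2 data="DnlXk" -> buffer=bWDnlXkityRM

Answer: bWDnlXkityRM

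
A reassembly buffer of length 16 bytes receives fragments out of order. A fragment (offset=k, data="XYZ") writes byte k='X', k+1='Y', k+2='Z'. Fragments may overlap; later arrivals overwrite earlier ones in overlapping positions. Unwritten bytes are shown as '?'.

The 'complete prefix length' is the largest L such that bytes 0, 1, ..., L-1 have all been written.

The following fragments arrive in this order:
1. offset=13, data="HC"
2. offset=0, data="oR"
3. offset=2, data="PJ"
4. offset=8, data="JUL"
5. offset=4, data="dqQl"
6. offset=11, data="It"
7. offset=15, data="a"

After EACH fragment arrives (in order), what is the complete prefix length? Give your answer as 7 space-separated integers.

Fragment 1: offset=13 data="HC" -> buffer=?????????????HC? -> prefix_len=0
Fragment 2: offset=0 data="oR" -> buffer=oR???????????HC? -> prefix_len=2
Fragment 3: offset=2 data="PJ" -> buffer=oRPJ?????????HC? -> prefix_len=4
Fragment 4: offset=8 data="JUL" -> buffer=oRPJ????JUL??HC? -> prefix_len=4
Fragment 5: offset=4 data="dqQl" -> buffer=oRPJdqQlJUL??HC? -> prefix_len=11
Fragment 6: offset=11 data="It" -> buffer=oRPJdqQlJULItHC? -> prefix_len=15
Fragment 7: offset=15 data="a" -> buffer=oRPJdqQlJULItHCa -> prefix_len=16

Answer: 0 2 4 4 11 15 16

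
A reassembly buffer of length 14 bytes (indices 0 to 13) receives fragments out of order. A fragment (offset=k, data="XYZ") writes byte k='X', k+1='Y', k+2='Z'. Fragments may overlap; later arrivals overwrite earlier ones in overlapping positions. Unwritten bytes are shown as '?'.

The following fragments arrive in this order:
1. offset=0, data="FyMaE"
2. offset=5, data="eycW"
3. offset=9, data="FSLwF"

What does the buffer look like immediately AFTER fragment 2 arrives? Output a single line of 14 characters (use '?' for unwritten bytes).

Answer: FyMaEeycW?????

Derivation:
Fragment 1: offset=0 data="FyMaE" -> buffer=FyMaE?????????
Fragment 2: offset=5 data="eycW" -> buffer=FyMaEeycW?????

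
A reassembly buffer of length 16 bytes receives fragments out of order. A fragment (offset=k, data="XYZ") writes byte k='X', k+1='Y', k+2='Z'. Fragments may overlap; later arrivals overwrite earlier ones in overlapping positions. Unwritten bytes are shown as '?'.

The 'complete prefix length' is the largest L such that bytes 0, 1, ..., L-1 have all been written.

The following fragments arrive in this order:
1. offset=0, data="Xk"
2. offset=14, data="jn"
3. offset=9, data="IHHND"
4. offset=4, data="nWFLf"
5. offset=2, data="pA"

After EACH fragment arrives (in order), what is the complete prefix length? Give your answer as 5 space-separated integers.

Fragment 1: offset=0 data="Xk" -> buffer=Xk?????????????? -> prefix_len=2
Fragment 2: offset=14 data="jn" -> buffer=Xk????????????jn -> prefix_len=2
Fragment 3: offset=9 data="IHHND" -> buffer=Xk???????IHHNDjn -> prefix_len=2
Fragment 4: offset=4 data="nWFLf" -> buffer=Xk??nWFLfIHHNDjn -> prefix_len=2
Fragment 5: offset=2 data="pA" -> buffer=XkpAnWFLfIHHNDjn -> prefix_len=16

Answer: 2 2 2 2 16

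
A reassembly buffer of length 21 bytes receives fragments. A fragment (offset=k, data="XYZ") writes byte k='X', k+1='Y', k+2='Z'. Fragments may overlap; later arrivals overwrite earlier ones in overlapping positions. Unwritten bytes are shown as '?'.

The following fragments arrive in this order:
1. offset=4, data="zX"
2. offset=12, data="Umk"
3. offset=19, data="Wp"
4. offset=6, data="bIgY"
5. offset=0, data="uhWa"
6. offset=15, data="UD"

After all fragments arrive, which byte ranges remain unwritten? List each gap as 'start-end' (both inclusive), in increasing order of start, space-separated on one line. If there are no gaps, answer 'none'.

Answer: 10-11 17-18

Derivation:
Fragment 1: offset=4 len=2
Fragment 2: offset=12 len=3
Fragment 3: offset=19 len=2
Fragment 4: offset=6 len=4
Fragment 5: offset=0 len=4
Fragment 6: offset=15 len=2
Gaps: 10-11 17-18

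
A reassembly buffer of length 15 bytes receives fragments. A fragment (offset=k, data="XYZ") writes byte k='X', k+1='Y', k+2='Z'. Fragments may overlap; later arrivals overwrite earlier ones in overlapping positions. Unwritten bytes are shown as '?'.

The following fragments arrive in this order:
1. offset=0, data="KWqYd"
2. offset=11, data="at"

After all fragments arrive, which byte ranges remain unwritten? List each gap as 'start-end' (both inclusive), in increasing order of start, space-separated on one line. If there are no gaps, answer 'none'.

Answer: 5-10 13-14

Derivation:
Fragment 1: offset=0 len=5
Fragment 2: offset=11 len=2
Gaps: 5-10 13-14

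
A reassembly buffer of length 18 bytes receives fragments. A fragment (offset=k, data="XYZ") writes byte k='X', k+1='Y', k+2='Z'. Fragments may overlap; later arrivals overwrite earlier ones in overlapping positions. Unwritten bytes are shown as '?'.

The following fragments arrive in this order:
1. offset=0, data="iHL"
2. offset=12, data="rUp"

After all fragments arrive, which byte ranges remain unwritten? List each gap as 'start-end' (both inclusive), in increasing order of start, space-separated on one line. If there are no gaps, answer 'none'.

Answer: 3-11 15-17

Derivation:
Fragment 1: offset=0 len=3
Fragment 2: offset=12 len=3
Gaps: 3-11 15-17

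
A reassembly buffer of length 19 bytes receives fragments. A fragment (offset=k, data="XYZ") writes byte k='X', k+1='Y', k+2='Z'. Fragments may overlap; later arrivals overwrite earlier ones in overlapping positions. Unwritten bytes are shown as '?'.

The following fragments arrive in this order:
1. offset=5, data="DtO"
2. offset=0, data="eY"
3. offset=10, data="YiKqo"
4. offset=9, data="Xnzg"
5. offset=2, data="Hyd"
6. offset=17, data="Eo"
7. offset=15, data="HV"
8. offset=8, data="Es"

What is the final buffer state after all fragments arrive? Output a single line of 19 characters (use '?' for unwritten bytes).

Fragment 1: offset=5 data="DtO" -> buffer=?????DtO???????????
Fragment 2: offset=0 data="eY" -> buffer=eY???DtO???????????
Fragment 3: offset=10 data="YiKqo" -> buffer=eY???DtO??YiKqo????
Fragment 4: offset=9 data="Xnzg" -> buffer=eY???DtO?Xnzgqo????
Fragment 5: offset=2 data="Hyd" -> buffer=eYHydDtO?Xnzgqo????
Fragment 6: offset=17 data="Eo" -> buffer=eYHydDtO?Xnzgqo??Eo
Fragment 7: offset=15 data="HV" -> buffer=eYHydDtO?XnzgqoHVEo
Fragment 8: offset=8 data="Es" -> buffer=eYHydDtOEsnzgqoHVEo

Answer: eYHydDtOEsnzgqoHVEo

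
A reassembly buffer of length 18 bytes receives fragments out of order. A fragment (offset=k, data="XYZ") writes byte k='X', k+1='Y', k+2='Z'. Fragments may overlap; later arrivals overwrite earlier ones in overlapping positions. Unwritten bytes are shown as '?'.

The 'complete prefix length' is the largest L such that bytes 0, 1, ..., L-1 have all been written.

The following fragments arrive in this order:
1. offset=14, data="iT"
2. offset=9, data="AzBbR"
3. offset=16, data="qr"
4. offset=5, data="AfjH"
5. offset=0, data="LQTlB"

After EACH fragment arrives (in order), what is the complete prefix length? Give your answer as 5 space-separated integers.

Fragment 1: offset=14 data="iT" -> buffer=??????????????iT?? -> prefix_len=0
Fragment 2: offset=9 data="AzBbR" -> buffer=?????????AzBbRiT?? -> prefix_len=0
Fragment 3: offset=16 data="qr" -> buffer=?????????AzBbRiTqr -> prefix_len=0
Fragment 4: offset=5 data="AfjH" -> buffer=?????AfjHAzBbRiTqr -> prefix_len=0
Fragment 5: offset=0 data="LQTlB" -> buffer=LQTlBAfjHAzBbRiTqr -> prefix_len=18

Answer: 0 0 0 0 18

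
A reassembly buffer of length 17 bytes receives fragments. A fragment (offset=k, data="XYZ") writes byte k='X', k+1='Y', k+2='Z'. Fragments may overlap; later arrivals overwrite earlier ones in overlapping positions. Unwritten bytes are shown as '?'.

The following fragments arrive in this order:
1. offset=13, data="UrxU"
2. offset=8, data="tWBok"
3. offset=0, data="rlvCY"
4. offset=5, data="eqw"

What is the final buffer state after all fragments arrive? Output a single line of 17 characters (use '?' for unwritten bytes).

Answer: rlvCYeqwtWBokUrxU

Derivation:
Fragment 1: offset=13 data="UrxU" -> buffer=?????????????UrxU
Fragment 2: offset=8 data="tWBok" -> buffer=????????tWBokUrxU
Fragment 3: offset=0 data="rlvCY" -> buffer=rlvCY???tWBokUrxU
Fragment 4: offset=5 data="eqw" -> buffer=rlvCYeqwtWBokUrxU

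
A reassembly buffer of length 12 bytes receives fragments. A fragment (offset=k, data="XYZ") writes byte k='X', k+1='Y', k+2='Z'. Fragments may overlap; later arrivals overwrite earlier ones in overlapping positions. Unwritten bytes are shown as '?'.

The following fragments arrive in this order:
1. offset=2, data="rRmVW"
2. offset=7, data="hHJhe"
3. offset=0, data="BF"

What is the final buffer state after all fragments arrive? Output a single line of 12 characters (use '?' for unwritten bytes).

Fragment 1: offset=2 data="rRmVW" -> buffer=??rRmVW?????
Fragment 2: offset=7 data="hHJhe" -> buffer=??rRmVWhHJhe
Fragment 3: offset=0 data="BF" -> buffer=BFrRmVWhHJhe

Answer: BFrRmVWhHJhe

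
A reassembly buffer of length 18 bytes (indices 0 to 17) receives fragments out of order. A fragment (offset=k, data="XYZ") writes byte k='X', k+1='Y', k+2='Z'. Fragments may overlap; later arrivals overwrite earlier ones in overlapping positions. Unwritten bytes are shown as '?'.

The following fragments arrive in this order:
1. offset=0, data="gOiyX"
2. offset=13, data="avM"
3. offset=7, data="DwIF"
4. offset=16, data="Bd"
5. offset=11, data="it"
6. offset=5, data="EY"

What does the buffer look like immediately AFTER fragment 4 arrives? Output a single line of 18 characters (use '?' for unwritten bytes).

Answer: gOiyX??DwIF??avMBd

Derivation:
Fragment 1: offset=0 data="gOiyX" -> buffer=gOiyX?????????????
Fragment 2: offset=13 data="avM" -> buffer=gOiyX????????avM??
Fragment 3: offset=7 data="DwIF" -> buffer=gOiyX??DwIF??avM??
Fragment 4: offset=16 data="Bd" -> buffer=gOiyX??DwIF??avMBd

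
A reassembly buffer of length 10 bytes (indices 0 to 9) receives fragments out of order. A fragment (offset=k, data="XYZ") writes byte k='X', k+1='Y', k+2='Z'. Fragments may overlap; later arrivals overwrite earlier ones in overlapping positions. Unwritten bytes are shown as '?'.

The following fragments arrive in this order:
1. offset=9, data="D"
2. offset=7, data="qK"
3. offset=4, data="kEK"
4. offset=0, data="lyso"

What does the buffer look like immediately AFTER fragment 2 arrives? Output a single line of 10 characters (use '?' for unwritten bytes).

Answer: ???????qKD

Derivation:
Fragment 1: offset=9 data="D" -> buffer=?????????D
Fragment 2: offset=7 data="qK" -> buffer=???????qKD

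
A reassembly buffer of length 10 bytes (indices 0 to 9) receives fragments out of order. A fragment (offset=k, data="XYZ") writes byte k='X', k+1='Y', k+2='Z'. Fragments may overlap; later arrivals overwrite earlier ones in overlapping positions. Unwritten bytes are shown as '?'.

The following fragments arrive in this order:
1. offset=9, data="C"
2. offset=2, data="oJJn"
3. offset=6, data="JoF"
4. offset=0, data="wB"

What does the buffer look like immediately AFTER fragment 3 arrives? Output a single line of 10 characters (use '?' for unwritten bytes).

Answer: ??oJJnJoFC

Derivation:
Fragment 1: offset=9 data="C" -> buffer=?????????C
Fragment 2: offset=2 data="oJJn" -> buffer=??oJJn???C
Fragment 3: offset=6 data="JoF" -> buffer=??oJJnJoFC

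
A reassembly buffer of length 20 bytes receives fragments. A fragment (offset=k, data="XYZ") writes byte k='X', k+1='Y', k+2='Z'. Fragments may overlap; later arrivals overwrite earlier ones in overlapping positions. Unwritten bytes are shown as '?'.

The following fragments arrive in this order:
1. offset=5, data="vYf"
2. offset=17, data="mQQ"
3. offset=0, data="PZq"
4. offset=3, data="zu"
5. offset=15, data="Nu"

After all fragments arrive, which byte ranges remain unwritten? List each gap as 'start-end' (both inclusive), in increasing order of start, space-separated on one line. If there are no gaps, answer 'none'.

Fragment 1: offset=5 len=3
Fragment 2: offset=17 len=3
Fragment 3: offset=0 len=3
Fragment 4: offset=3 len=2
Fragment 5: offset=15 len=2
Gaps: 8-14

Answer: 8-14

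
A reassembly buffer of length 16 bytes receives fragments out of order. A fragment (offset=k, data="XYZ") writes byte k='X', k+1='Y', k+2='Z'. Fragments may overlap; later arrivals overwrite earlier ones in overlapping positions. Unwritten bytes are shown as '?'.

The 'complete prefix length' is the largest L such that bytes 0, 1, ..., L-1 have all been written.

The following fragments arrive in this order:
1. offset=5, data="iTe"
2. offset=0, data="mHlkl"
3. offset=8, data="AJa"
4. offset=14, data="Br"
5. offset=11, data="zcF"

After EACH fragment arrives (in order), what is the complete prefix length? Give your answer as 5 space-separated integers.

Fragment 1: offset=5 data="iTe" -> buffer=?????iTe???????? -> prefix_len=0
Fragment 2: offset=0 data="mHlkl" -> buffer=mHlkliTe???????? -> prefix_len=8
Fragment 3: offset=8 data="AJa" -> buffer=mHlkliTeAJa????? -> prefix_len=11
Fragment 4: offset=14 data="Br" -> buffer=mHlkliTeAJa???Br -> prefix_len=11
Fragment 5: offset=11 data="zcF" -> buffer=mHlkliTeAJazcFBr -> prefix_len=16

Answer: 0 8 11 11 16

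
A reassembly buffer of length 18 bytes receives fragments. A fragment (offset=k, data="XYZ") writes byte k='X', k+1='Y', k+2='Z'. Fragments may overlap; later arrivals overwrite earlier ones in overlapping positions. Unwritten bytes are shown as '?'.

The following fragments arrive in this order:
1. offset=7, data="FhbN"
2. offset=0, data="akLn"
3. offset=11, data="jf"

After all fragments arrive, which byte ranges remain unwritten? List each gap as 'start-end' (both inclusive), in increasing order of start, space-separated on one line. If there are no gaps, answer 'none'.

Answer: 4-6 13-17

Derivation:
Fragment 1: offset=7 len=4
Fragment 2: offset=0 len=4
Fragment 3: offset=11 len=2
Gaps: 4-6 13-17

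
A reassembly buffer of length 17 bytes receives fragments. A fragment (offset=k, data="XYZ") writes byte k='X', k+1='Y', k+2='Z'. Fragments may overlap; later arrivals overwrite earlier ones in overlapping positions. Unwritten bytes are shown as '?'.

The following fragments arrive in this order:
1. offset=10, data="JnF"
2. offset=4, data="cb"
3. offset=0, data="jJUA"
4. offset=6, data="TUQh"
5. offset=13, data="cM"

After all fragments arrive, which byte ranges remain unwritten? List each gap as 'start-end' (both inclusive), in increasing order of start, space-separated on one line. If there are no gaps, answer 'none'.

Fragment 1: offset=10 len=3
Fragment 2: offset=4 len=2
Fragment 3: offset=0 len=4
Fragment 4: offset=6 len=4
Fragment 5: offset=13 len=2
Gaps: 15-16

Answer: 15-16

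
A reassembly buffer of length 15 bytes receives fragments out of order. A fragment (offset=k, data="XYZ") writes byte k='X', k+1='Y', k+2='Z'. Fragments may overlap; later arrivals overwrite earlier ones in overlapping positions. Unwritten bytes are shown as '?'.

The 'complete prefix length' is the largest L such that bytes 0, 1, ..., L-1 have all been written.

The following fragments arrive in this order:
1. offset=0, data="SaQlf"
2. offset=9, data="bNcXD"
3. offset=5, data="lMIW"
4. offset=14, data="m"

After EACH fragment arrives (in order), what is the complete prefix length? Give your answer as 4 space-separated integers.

Answer: 5 5 14 15

Derivation:
Fragment 1: offset=0 data="SaQlf" -> buffer=SaQlf?????????? -> prefix_len=5
Fragment 2: offset=9 data="bNcXD" -> buffer=SaQlf????bNcXD? -> prefix_len=5
Fragment 3: offset=5 data="lMIW" -> buffer=SaQlflMIWbNcXD? -> prefix_len=14
Fragment 4: offset=14 data="m" -> buffer=SaQlflMIWbNcXDm -> prefix_len=15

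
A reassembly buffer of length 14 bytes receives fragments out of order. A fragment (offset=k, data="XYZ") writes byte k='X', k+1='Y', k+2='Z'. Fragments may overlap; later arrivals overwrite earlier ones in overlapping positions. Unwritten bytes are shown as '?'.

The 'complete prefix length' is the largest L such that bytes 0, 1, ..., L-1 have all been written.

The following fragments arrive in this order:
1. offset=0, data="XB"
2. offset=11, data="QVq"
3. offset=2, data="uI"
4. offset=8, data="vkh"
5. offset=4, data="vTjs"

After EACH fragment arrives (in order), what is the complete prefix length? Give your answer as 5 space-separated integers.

Answer: 2 2 4 4 14

Derivation:
Fragment 1: offset=0 data="XB" -> buffer=XB???????????? -> prefix_len=2
Fragment 2: offset=11 data="QVq" -> buffer=XB?????????QVq -> prefix_len=2
Fragment 3: offset=2 data="uI" -> buffer=XBuI???????QVq -> prefix_len=4
Fragment 4: offset=8 data="vkh" -> buffer=XBuI????vkhQVq -> prefix_len=4
Fragment 5: offset=4 data="vTjs" -> buffer=XBuIvTjsvkhQVq -> prefix_len=14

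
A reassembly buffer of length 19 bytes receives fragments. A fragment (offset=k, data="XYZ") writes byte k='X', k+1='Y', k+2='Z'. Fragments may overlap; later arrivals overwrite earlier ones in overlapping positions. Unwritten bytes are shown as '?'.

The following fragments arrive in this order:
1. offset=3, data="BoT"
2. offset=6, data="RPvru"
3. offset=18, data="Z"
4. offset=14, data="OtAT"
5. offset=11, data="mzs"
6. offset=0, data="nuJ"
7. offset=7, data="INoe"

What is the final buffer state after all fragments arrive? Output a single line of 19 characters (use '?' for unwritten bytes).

Fragment 1: offset=3 data="BoT" -> buffer=???BoT?????????????
Fragment 2: offset=6 data="RPvru" -> buffer=???BoTRPvru????????
Fragment 3: offset=18 data="Z" -> buffer=???BoTRPvru???????Z
Fragment 4: offset=14 data="OtAT" -> buffer=???BoTRPvru???OtATZ
Fragment 5: offset=11 data="mzs" -> buffer=???BoTRPvrumzsOtATZ
Fragment 6: offset=0 data="nuJ" -> buffer=nuJBoTRPvrumzsOtATZ
Fragment 7: offset=7 data="INoe" -> buffer=nuJBoTRINoemzsOtATZ

Answer: nuJBoTRINoemzsOtATZ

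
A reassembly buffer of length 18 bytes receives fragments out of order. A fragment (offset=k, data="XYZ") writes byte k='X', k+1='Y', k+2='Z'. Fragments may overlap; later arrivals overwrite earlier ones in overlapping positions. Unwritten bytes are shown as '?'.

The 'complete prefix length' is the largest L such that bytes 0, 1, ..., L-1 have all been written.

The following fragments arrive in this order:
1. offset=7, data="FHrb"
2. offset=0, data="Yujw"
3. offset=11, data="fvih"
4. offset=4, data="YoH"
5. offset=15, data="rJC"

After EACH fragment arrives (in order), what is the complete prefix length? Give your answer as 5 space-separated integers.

Answer: 0 4 4 15 18

Derivation:
Fragment 1: offset=7 data="FHrb" -> buffer=???????FHrb??????? -> prefix_len=0
Fragment 2: offset=0 data="Yujw" -> buffer=Yujw???FHrb??????? -> prefix_len=4
Fragment 3: offset=11 data="fvih" -> buffer=Yujw???FHrbfvih??? -> prefix_len=4
Fragment 4: offset=4 data="YoH" -> buffer=YujwYoHFHrbfvih??? -> prefix_len=15
Fragment 5: offset=15 data="rJC" -> buffer=YujwYoHFHrbfvihrJC -> prefix_len=18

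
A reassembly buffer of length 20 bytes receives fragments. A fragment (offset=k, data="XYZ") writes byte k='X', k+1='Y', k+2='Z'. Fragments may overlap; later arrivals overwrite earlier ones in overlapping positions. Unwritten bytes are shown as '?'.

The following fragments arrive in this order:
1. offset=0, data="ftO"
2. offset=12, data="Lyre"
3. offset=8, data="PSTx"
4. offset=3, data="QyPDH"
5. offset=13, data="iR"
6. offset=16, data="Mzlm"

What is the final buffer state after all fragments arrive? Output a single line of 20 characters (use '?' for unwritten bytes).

Answer: ftOQyPDHPSTxLiReMzlm

Derivation:
Fragment 1: offset=0 data="ftO" -> buffer=ftO?????????????????
Fragment 2: offset=12 data="Lyre" -> buffer=ftO?????????Lyre????
Fragment 3: offset=8 data="PSTx" -> buffer=ftO?????PSTxLyre????
Fragment 4: offset=3 data="QyPDH" -> buffer=ftOQyPDHPSTxLyre????
Fragment 5: offset=13 data="iR" -> buffer=ftOQyPDHPSTxLiRe????
Fragment 6: offset=16 data="Mzlm" -> buffer=ftOQyPDHPSTxLiReMzlm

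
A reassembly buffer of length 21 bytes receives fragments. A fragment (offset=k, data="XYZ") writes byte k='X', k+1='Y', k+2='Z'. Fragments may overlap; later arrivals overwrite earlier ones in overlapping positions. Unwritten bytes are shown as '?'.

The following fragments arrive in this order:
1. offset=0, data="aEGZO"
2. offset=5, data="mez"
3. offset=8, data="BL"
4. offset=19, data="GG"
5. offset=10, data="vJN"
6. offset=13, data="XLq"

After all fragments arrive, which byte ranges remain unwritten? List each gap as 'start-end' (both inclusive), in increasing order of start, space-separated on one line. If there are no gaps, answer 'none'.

Fragment 1: offset=0 len=5
Fragment 2: offset=5 len=3
Fragment 3: offset=8 len=2
Fragment 4: offset=19 len=2
Fragment 5: offset=10 len=3
Fragment 6: offset=13 len=3
Gaps: 16-18

Answer: 16-18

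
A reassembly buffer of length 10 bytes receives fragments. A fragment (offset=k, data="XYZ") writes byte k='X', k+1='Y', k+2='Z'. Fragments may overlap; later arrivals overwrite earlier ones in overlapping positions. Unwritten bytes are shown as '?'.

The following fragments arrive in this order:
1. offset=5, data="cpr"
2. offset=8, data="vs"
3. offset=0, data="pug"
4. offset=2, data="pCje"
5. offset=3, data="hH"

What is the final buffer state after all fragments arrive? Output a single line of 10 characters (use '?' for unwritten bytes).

Fragment 1: offset=5 data="cpr" -> buffer=?????cpr??
Fragment 2: offset=8 data="vs" -> buffer=?????cprvs
Fragment 3: offset=0 data="pug" -> buffer=pug??cprvs
Fragment 4: offset=2 data="pCje" -> buffer=pupCjeprvs
Fragment 5: offset=3 data="hH" -> buffer=puphHeprvs

Answer: puphHeprvs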